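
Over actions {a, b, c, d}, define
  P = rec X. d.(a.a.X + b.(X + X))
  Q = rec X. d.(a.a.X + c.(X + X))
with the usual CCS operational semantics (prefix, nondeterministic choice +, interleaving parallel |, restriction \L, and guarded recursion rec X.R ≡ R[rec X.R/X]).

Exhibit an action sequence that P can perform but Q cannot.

P's transition system — 4 states:
  p0 = rec X. d.(a.a.X + b.(X + X)) ⊢ -d-> p1
  p1 = a.a.(rec X. d.(a.a.X + b.(X + X))) + b.((rec X. d.(a.a.X + b.(X + X))) + (rec X. d.(a.a.X + b.(X + X)))) ⊢ -a-> p2, -b-> p3
  p2 = a.(rec X. d.(a.a.X + b.(X + X))) ⊢ -a-> p0
  p3 = (rec X. d.(a.a.X + b.(X + X))) + (rec X. d.(a.a.X + b.(X + X))) ⊢ -d-> p1
Q's transition system — 4 states:
  q0 = rec X. d.(a.a.X + c.(X + X)) ⊢ -d-> q1
  q1 = a.a.(rec X. d.(a.a.X + c.(X + X))) + c.((rec X. d.(a.a.X + c.(X + X))) + (rec X. d.(a.a.X + c.(X + X)))) ⊢ -a-> q2, -c-> q3
  q2 = a.(rec X. d.(a.a.X + c.(X + X))) ⊢ -a-> q0
  q3 = (rec X. d.(a.a.X + c.(X + X))) + (rec X. d.(a.a.X + c.(X + X))) ⊢ -d-> q1
Trace ⟨db⟩ through P, begin at {p0}:
  [1] d ⇒ {p1}
  [2] b ⇒ {p3}
  — P admits the full trace.
Trace ⟨db⟩ through Q, begin at {q0}:
  [1] d ⇒ {q1}
  [2] b ⇒ ∅  — Q cannot continue

db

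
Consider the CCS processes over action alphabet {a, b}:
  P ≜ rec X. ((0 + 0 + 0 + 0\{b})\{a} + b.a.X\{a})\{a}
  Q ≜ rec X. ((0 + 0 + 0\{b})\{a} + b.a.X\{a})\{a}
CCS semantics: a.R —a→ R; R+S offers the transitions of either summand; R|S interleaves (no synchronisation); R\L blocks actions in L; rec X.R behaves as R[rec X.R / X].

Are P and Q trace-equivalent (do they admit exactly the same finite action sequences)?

P's transition system — 2 states:
  s0 = rec X. ((0 + 0 + 0 + 0\{b})\{a} + b.a.X\{a})\{a} → -b-> s1
  s1 = (a.(rec X. ((0 + 0 + 0 + 0\{b})\{a} + b.a.X\{a})\{a})\{a})\{a} → stopped
Q's transition system — 2 states:
  t0 = rec X. ((0 + 0 + 0\{b})\{a} + b.a.X\{a})\{a} → -b-> t1
  t1 = (a.(rec X. ((0 + 0 + 0\{b})\{a} + b.a.X\{a})\{a})\{a})\{a} → stopped
Bisimilarity quotient blocks:
  B0 = {s0, t0}
  B1 = {s1, t1}
s0 ∈ B0, t0 ∈ B0 → same block
Bisimilar ⇒ trace-equivalent.

YES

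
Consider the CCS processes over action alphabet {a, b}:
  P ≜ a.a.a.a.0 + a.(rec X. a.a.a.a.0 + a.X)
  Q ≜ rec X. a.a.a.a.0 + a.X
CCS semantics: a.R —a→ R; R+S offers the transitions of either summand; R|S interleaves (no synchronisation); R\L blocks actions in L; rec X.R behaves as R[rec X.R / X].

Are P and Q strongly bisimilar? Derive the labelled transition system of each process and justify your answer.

bisimilar

Reachable graph of P (6 states):
  m0 = a.a.a.a.0 + a.(rec X. a.a.a.a.0 + a.X) → --a--▸ m1, --a--▸ m2
  m1 = a.a.a.0 → --a--▸ m3
  m2 = rec X. a.a.a.a.0 + a.X → --a--▸ m1, --a--▸ m2
  m3 = a.a.0 → --a--▸ m4
  m4 = a.0 → --a--▸ m5
  m5 = 0 → ∅
Reachable graph of Q (5 states):
  n0 = rec X. a.a.a.a.0 + a.X → --a--▸ n0, --a--▸ n1
  n1 = a.a.a.0 → --a--▸ n2
  n2 = a.a.0 → --a--▸ n3
  n3 = a.0 → --a--▸ n4
  n4 = 0 → ∅
Coarsest stable partition (strong bisimilarity classes):
  B0 = {m0, m2, n0}
  B1 = {m1, n1}
  B2 = {m3, n2}
  B3 = {m4, n3}
  B4 = {m5, n4}
m0 ∈ B0, n0 ∈ B0 → same block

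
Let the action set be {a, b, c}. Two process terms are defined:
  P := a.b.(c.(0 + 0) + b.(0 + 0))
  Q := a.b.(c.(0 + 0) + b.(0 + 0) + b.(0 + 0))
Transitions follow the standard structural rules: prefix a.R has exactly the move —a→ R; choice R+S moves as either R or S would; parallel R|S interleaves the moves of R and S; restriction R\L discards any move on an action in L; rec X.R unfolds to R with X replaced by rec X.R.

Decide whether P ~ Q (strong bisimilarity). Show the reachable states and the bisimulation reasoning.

Reachable graph of P (4 states):
  p0 = a.b.(c.(0 + 0) + b.(0 + 0)) | --a--▸ p1
  p1 = b.(c.(0 + 0) + b.(0 + 0)) | --b--▸ p2
  p2 = c.(0 + 0) + b.(0 + 0) | --b--▸ p3, --c--▸ p3
  p3 = 0 + 0 | (no moves)
Reachable graph of Q (4 states):
  q0 = a.b.(c.(0 + 0) + b.(0 + 0) + b.(0 + 0)) | --a--▸ q1
  q1 = b.(c.(0 + 0) + b.(0 + 0) + b.(0 + 0)) | --b--▸ q2
  q2 = c.(0 + 0) + b.(0 + 0) + b.(0 + 0) | --b--▸ q3, --c--▸ q3
  q3 = 0 + 0 | (no moves)
Partition-refinement fixed point:
  B0 = {p0, q0}
  B1 = {p1, q1}
  B2 = {p2, q2}
  B3 = {p3, q3}
p0 ∈ B0, q0 ∈ B0 → same block

P ~ Q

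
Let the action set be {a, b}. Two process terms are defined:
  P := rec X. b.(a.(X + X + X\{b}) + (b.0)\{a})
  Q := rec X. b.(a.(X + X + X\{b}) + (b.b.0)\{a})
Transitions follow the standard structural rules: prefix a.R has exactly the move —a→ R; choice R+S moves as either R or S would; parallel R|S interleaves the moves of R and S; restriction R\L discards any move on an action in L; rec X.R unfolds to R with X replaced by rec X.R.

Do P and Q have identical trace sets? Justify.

P's transition system — 4 states:
  m0 = rec X. b.(a.(X + X + X\{b}) + (b.0)\{a}) | --b--▸ m1
  m1 = a.((rec X. b.(a.(X + X + X\{b}) + (b.0)\{a})) + (rec X. b.(a.(X + X + X\{b}) + (b.0)\{a})) + (rec X. b.(a.(X + X + X\{b}) + (b.0)\{a}))\{b}) + (b.0)\{a} | --a--▸ m2, --b--▸ m3
  m2 = (rec X. b.(a.(X + X + X\{b}) + (b.0)\{a})) + (rec X. b.(a.(X + X + X\{b}) + (b.0)\{a})) + (rec X. b.(a.(X + X + X\{b}) + (b.0)\{a}))\{b} | --b--▸ m1
  m3 = 0\{a} | stopped
Q's transition system — 5 states:
  n0 = rec X. b.(a.(X + X + X\{b}) + (b.b.0)\{a}) | --b--▸ n1
  n1 = a.((rec X. b.(a.(X + X + X\{b}) + (b.b.0)\{a})) + (rec X. b.(a.(X + X + X\{b}) + (b.b.0)\{a})) + (rec X. b.(a.(X + X + X\{b}) + (b.b.0)\{a}))\{b}) + (b.b.0)\{a} | --a--▸ n2, --b--▸ n3
  n2 = (rec X. b.(a.(X + X + X\{b}) + (b.b.0)\{a})) + (rec X. b.(a.(X + X + X\{b}) + (b.b.0)\{a})) + (rec X. b.(a.(X + X + X\{b}) + (b.b.0)\{a}))\{b} | --b--▸ n1
  n3 = (b.0)\{a} | --b--▸ n4
  n4 = 0\{a} | stopped
Run σ = ⟨bbb⟩ on Q: start {n0}
  after b @ step 1: {n1}
  after b @ step 2: {n3}
  after b @ step 3: {n4}
  ✓ Q
Run σ = ⟨bbb⟩ on P: start {m0}
  after b @ step 1: {m1}
  after b @ step 2: {m3}
  after b @ step 3: ∅  — P cannot continue

trace-distinct — witness ⟨bbb⟩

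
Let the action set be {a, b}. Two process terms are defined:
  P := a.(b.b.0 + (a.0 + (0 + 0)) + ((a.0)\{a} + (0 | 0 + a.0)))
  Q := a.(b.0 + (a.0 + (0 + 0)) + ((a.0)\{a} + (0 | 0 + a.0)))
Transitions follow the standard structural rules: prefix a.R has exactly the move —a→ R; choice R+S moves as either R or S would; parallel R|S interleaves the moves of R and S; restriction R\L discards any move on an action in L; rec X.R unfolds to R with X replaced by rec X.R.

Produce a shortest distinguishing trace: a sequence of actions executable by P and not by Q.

abb

Reachable graph of P (4 states):
  m0 = a.(b.b.0 + (a.0 + (0 + 0)) + ((a.0)\{a} + (0 | 0 + a.0))) | ··a··> m1
  m1 = b.b.0 + (a.0 + (0 + 0)) + ((a.0)\{a} + (0 | 0 + a.0)) | ··a··> m2, ··b··> m3
  m2 = 0 | stopped
  m3 = b.0 | ··b··> m2
Reachable graph of Q (3 states):
  n0 = a.(b.0 + (a.0 + (0 + 0)) + ((a.0)\{a} + (0 | 0 + a.0))) | ··a··> n1
  n1 = b.0 + (a.0 + (0 + 0)) + ((a.0)\{a} + (0 | 0 + a.0)) | ··a··> n2, ··b··> n2
  n2 = 0 | stopped
Trace ⟨abb⟩ through P, begin at {m0}:
  step 1 (a): {m1}
  step 2 (b): {m3}
  step 3 (b): {m2}
  ✓ P
Trace ⟨abb⟩ through Q, begin at {n0}:
  step 1 (a): {n1}
  step 2 (b): {n2}
  step 3 (b): ∅  — Q cannot continue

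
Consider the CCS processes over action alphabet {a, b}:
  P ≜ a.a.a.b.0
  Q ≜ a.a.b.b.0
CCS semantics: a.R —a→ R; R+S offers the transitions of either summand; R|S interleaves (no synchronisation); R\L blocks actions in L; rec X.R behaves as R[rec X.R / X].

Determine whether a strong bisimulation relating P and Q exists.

NO

P's transition system — 5 states:
  p0 = a.a.a.b.0 :: ··a··> p1
  p1 = a.a.b.0 :: ··a··> p2
  p2 = a.b.0 :: ··a··> p3
  p3 = b.0 :: ··b··> p4
  p4 = 0 :: stopped
Q's transition system — 5 states:
  q0 = a.a.b.b.0 :: ··a··> q1
  q1 = a.b.b.0 :: ··a··> q2
  q2 = b.b.0 :: ··b··> q3
  q3 = b.0 :: ··b··> q4
  q4 = 0 :: stopped
Bisimilarity quotient blocks:
  B0 = {p0}
  B1 = {p1}
  B2 = {p2}
  B3 = {p3, q3}
  B4 = {p4, q4}
  B5 = {q0}
  B6 = {q1}
  B7 = {q2}
p0 ∈ B0, q0 ∈ B5 → different blocks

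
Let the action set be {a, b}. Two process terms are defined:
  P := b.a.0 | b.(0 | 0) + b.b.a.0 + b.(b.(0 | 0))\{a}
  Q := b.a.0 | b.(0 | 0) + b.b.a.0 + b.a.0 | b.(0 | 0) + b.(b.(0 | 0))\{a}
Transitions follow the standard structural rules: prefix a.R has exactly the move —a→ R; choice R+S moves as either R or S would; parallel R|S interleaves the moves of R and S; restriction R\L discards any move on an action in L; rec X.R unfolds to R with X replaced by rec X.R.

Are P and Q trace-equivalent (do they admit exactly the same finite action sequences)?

LTS(P): 11 reachable states
  m0 = b.a.0 | b.(0 | 0) + b.b.a.0 + b.(b.(0 | 0))\{a} has moves -b-> m1, -b-> m2, -b-> m3, -b-> m4
  m1 = (b.(0 | 0))\{a} has moves -b-> m5
  m2 = a.0 | b.(0 | 0) has moves -a-> m6, -b-> m7
  m3 = b.a.0 has moves -b-> m8
  m4 = b.a.0 | (0 | 0) has moves -b-> m7
  m5 = (0 | 0)\{a} has moves ∅
  m6 = 0 | b.(0 | 0) has moves -b-> m9
  m7 = a.0 | (0 | 0) has moves -a-> m9
  m8 = a.0 has moves -a-> m10
  m9 = 0 | (0 | 0) has moves ∅
  m10 = 0 has moves ∅
LTS(Q): 11 reachable states
  n0 = b.a.0 | b.(0 | 0) + b.b.a.0 + b.a.0 | b.(0 | 0) + b.(b.(0 | 0))\{a} has moves -b-> n1, -b-> n2, -b-> n3, -b-> n4
  n1 = (b.(0 | 0))\{a} has moves -b-> n5
  n2 = a.0 | b.(0 | 0) has moves -a-> n6, -b-> n7
  n3 = b.a.0 has moves -b-> n8
  n4 = b.a.0 | (0 | 0) has moves -b-> n7
  n5 = (0 | 0)\{a} has moves ∅
  n6 = 0 | b.(0 | 0) has moves -b-> n9
  n7 = a.0 | (0 | 0) has moves -a-> n9
  n8 = a.0 has moves -a-> n10
  n9 = 0 | (0 | 0) has moves ∅
  n10 = 0 has moves ∅
Bisimilarity quotient blocks:
  B0 = {m0, n0}
  B1 = {m2, n2}
  B2 = {m1, m6, n1, n6}
  B3 = {m10, m5, m9, n10, n5, n9}
  B4 = {m7, m8, n7, n8}
  B5 = {m3, m4, n3, n4}
m0 ∈ B0, n0 ∈ B0 → same block
Bisimilar ⇒ trace-equivalent.

trace-equivalent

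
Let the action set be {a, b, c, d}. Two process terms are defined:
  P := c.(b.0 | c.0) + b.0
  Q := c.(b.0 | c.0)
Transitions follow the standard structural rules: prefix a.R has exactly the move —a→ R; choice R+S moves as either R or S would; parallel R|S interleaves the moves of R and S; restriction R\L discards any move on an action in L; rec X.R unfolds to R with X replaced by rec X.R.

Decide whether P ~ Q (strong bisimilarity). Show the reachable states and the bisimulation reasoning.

P ≁ Q

LTS(P): 6 reachable states
  s0 = c.(b.0 | c.0) + b.0 | -b-> s1, -c-> s2
  s1 = 0 | (no moves)
  s2 = b.0 | c.0 | -b-> s3, -c-> s4
  s3 = 0 | c.0 | -c-> s5
  s4 = b.0 | 0 | -b-> s5
  s5 = 0 | 0 | (no moves)
LTS(Q): 5 reachable states
  t0 = c.(b.0 | c.0) | -c-> t1
  t1 = b.0 | c.0 | -b-> t2, -c-> t3
  t2 = 0 | c.0 | -c-> t4
  t3 = b.0 | 0 | -b-> t4
  t4 = 0 | 0 | (no moves)
Bisimilarity quotient blocks:
  B0 = {s0}
  B1 = {s2, t1}
  B2 = {s3, t2}
  B3 = {s1, s5, t4}
  B4 = {s4, t3}
  B5 = {t0}
s0 ∈ B0, t0 ∈ B5 → different blocks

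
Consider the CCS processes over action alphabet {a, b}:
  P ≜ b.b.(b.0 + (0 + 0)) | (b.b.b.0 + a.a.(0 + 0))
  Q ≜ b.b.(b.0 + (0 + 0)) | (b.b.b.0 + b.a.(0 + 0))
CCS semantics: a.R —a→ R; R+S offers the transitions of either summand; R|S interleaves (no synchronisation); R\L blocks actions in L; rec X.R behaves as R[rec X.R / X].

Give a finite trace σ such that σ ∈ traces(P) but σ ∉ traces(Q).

P's transition system — 24 states:
  u0 = b.b.(b.0 + (0 + 0)) | (b.b.b.0 + a.a.(0 + 0)) → ··a··> u1, ··b··> u2, ··b··> u3
  u1 = b.b.(b.0 + (0 + 0)) | a.(0 + 0) → ··a··> u4, ··b··> u5
  u2 = b.(b.0 + (0 + 0)) | (b.b.b.0 + a.a.(0 + 0)) → ··a··> u5, ··b··> u6, ··b··> u7
  u3 = b.b.(b.0 + (0 + 0)) | b.b.0 → ··b··> u7, ··b··> u8
  u4 = b.b.(b.0 + (0 + 0)) | (0 + 0) → ··b··> u9
  u5 = b.(b.0 + (0 + 0)) | a.(0 + 0) → ··a··> u9, ··b··> u10
  u6 = (b.0 + (0 + 0)) | (b.b.b.0 + a.a.(0 + 0)) → ··a··> u10, ··b··> u11, ··b··> u12
  u7 = b.(b.0 + (0 + 0)) | b.b.0 → ··b··> u11, ··b··> u13
  u8 = b.b.(b.0 + (0 + 0)) | b.0 → ··b··> u13, ··b··> u14
  u9 = b.(b.0 + (0 + 0)) | (0 + 0) → ··b··> u15
  u10 = (b.0 + (0 + 0)) | a.(0 + 0) → ··a··> u15, ··b··> u16
  u11 = (b.0 + (0 + 0)) | b.b.0 → ··b··> u17, ··b··> u18
  u12 = 0 | (b.b.b.0 + a.a.(0 + 0)) → ··a··> u16, ··b··> u18
  u13 = b.(b.0 + (0 + 0)) | b.0 → ··b··> u17, ··b··> u19
  u14 = b.b.(b.0 + (0 + 0)) | 0 → ··b··> u19
  u15 = (b.0 + (0 + 0)) | (0 + 0) → ··b··> u20
  u16 = 0 | a.(0 + 0) → ··a··> u20
  u17 = (b.0 + (0 + 0)) | b.0 → ··b··> u21, ··b··> u22
  u18 = 0 | b.b.0 → ··b··> u22
  u19 = b.(b.0 + (0 + 0)) | 0 → ··b··> u21
  u20 = 0 | (0 + 0) → deadlocked
  u21 = (b.0 + (0 + 0)) | 0 → ··b··> u23
  u22 = 0 | b.0 → ··b··> u23
  u23 = 0 | 0 → deadlocked
Q's transition system — 24 states:
  v0 = b.b.(b.0 + (0 + 0)) | (b.b.b.0 + b.a.(0 + 0)) → ··b··> v1, ··b··> v2, ··b··> v3
  v1 = b.(b.0 + (0 + 0)) | (b.b.b.0 + b.a.(0 + 0)) → ··b··> v4, ··b··> v5, ··b··> v6
  v2 = b.b.(b.0 + (0 + 0)) | a.(0 + 0) → ··a··> v7, ··b··> v5
  v3 = b.b.(b.0 + (0 + 0)) | b.b.0 → ··b··> v6, ··b··> v8
  v4 = (b.0 + (0 + 0)) | (b.b.b.0 + b.a.(0 + 0)) → ··b··> v10, ··b··> v11, ··b··> v9
  v5 = b.(b.0 + (0 + 0)) | a.(0 + 0) → ··a··> v12, ··b··> v9
  v6 = b.(b.0 + (0 + 0)) | b.b.0 → ··b··> v10, ··b··> v13
  v7 = b.b.(b.0 + (0 + 0)) | (0 + 0) → ··b··> v12
  v8 = b.b.(b.0 + (0 + 0)) | b.0 → ··b··> v13, ··b··> v14
  v9 = (b.0 + (0 + 0)) | a.(0 + 0) → ··a··> v15, ··b··> v16
  v10 = (b.0 + (0 + 0)) | b.b.0 → ··b··> v17, ··b··> v18
  v11 = 0 | (b.b.b.0 + b.a.(0 + 0)) → ··b··> v16, ··b··> v18
  v12 = b.(b.0 + (0 + 0)) | (0 + 0) → ··b··> v15
  v13 = b.(b.0 + (0 + 0)) | b.0 → ··b··> v17, ··b··> v19
  v14 = b.b.(b.0 + (0 + 0)) | 0 → ··b··> v19
  v15 = (b.0 + (0 + 0)) | (0 + 0) → ··b··> v20
  v16 = 0 | a.(0 + 0) → ··a··> v20
  v17 = (b.0 + (0 + 0)) | b.0 → ··b··> v21, ··b··> v22
  v18 = 0 | b.b.0 → ··b··> v22
  v19 = b.(b.0 + (0 + 0)) | 0 → ··b··> v21
  v20 = 0 | (0 + 0) → deadlocked
  v21 = (b.0 + (0 + 0)) | 0 → ··b··> v23
  v22 = 0 | b.0 → ··b··> v23
  v23 = 0 | 0 → deadlocked
Executing a from P (initial set {u0}):
  [1] a ⇒ {u1}
  P completes σ.
Executing a from Q (initial set {v0}):
  [1] a ⇒ ∅ (Q stuck)

a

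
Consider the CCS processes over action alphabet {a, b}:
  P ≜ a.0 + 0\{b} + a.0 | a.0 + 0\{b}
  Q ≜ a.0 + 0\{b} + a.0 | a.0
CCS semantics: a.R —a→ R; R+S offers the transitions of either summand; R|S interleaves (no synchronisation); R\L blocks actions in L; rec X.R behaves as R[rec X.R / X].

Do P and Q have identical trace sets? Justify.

P's transition system — 5 states:
  m0 = a.0 + 0\{b} + a.0 | a.0 + 0\{b} → —a→ m1, —a→ m2, —a→ m3
  m1 = 0 → deadlocked
  m2 = 0 | a.0 → —a→ m4
  m3 = a.0 | 0 → —a→ m4
  m4 = 0 | 0 → deadlocked
Q's transition system — 5 states:
  n0 = a.0 + 0\{b} + a.0 | a.0 → —a→ n1, —a→ n2, —a→ n3
  n1 = 0 → deadlocked
  n2 = 0 | a.0 → —a→ n4
  n3 = a.0 | 0 → —a→ n4
  n4 = 0 | 0 → deadlocked
Coarsest stable partition (strong bisimilarity classes):
  B0 = {m0, n0}
  B1 = {m1, m4, n1, n4}
  B2 = {m2, m3, n2, n3}
m0 ∈ B0, n0 ∈ B0 → same block
Bisimilar ⇒ trace-equivalent.

traces(P) = traces(Q)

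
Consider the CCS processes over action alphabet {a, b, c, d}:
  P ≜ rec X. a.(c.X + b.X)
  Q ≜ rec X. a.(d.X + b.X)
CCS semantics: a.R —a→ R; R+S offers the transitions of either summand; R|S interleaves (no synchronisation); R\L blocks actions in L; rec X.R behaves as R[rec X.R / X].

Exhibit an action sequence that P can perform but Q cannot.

ac

P's transition system — 2 states:
  p0 = rec X. a.(c.X + b.X) ⊢ --a--▸ p1
  p1 = c.(rec X. a.(c.X + b.X)) + b.(rec X. a.(c.X + b.X)) ⊢ --b--▸ p0, --c--▸ p0
Q's transition system — 2 states:
  q0 = rec X. a.(d.X + b.X) ⊢ --a--▸ q1
  q1 = d.(rec X. a.(d.X + b.X)) + b.(rec X. a.(d.X + b.X)) ⊢ --b--▸ q0, --d--▸ q0
Run σ = ⟨ac⟩ on P: start {p0}
  step 1 (a): {p1}
  step 2 (c): {p0}
  — P admits the full trace.
Run σ = ⟨ac⟩ on Q: start {q0}
  step 1 (a): {q1}
  step 2 (c): no successor for Q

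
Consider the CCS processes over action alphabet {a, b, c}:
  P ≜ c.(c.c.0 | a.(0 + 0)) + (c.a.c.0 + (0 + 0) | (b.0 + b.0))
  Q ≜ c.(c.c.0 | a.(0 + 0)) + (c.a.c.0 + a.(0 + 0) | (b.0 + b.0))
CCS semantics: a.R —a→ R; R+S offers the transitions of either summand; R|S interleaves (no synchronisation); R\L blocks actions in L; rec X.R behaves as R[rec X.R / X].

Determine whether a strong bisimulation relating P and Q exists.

not bisimilar

LTS(P): 11 reachable states
  u0 = c.(c.c.0 | a.(0 + 0)) + (c.a.c.0 + (0 + 0) | (b.0 + b.0)) :: —b→ u1, —c→ u2, —c→ u3
  u1 = (0 + 0) | 0 :: stopped
  u2 = a.c.0 :: —a→ u4
  u3 = c.c.0 | a.(0 + 0) :: —a→ u5, —c→ u6
  u4 = c.0 :: —c→ u7
  u5 = c.c.0 | (0 + 0) :: —c→ u8
  u6 = c.0 | a.(0 + 0) :: —a→ u8, —c→ u9
  u7 = 0 :: stopped
  u8 = c.0 | (0 + 0) :: —c→ u10
  u9 = 0 | a.(0 + 0) :: —a→ u10
  u10 = 0 | (0 + 0) :: stopped
LTS(Q): 13 reachable states
  v0 = c.(c.c.0 | a.(0 + 0)) + (c.a.c.0 + a.(0 + 0) | (b.0 + b.0)) :: —a→ v1, —b→ v2, —c→ v3, —c→ v4
  v1 = (0 + 0) | (b.0 + b.0) :: —b→ v5
  v2 = a.(0 + 0) | 0 :: —a→ v5
  v3 = a.c.0 :: —a→ v6
  v4 = c.c.0 | a.(0 + 0) :: —a→ v7, —c→ v8
  v5 = (0 + 0) | 0 :: stopped
  v6 = c.0 :: —c→ v9
  v7 = c.c.0 | (0 + 0) :: —c→ v10
  v8 = c.0 | a.(0 + 0) :: —a→ v10, —c→ v11
  v9 = 0 :: stopped
  v10 = c.0 | (0 + 0) :: —c→ v12
  v11 = 0 | a.(0 + 0) :: —a→ v12
  v12 = 0 | (0 + 0) :: stopped
Coarsest stable partition (strong bisimilarity classes):
  B0 = {u0}
  B1 = {u3, v4}
  B2 = {u5, v7}
  B3 = {u4, u8, v10, v6}
  B4 = {u1, u10, u7, v12, v5, v9}
  B5 = {u6, v8}
  B6 = {u9, v11, v2}
  B7 = {u2, v3}
  B8 = {v0}
  B9 = {v1}
u0 ∈ B0, v0 ∈ B8 → different blocks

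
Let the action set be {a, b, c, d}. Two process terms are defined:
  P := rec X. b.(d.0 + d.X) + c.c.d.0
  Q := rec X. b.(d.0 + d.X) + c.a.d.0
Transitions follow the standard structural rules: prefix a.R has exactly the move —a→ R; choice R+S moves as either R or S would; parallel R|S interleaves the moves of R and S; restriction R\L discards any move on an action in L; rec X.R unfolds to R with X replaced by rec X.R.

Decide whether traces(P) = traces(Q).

traces(P) ≠ traces(Q) — witness ⟨cc⟩

LTS(P): 5 reachable states
  m0 = rec X. b.(d.0 + d.X) + c.c.d.0 → =b=> m1, =c=> m2
  m1 = d.0 + d.(rec X. b.(d.0 + d.X) + c.c.d.0) → =d=> m0, =d=> m3
  m2 = c.d.0 → =c=> m4
  m3 = 0 → ·
  m4 = d.0 → =d=> m3
LTS(Q): 5 reachable states
  n0 = rec X. b.(d.0 + d.X) + c.a.d.0 → =b=> n1, =c=> n2
  n1 = d.0 + d.(rec X. b.(d.0 + d.X) + c.a.d.0) → =d=> n0, =d=> n3
  n2 = a.d.0 → =a=> n4
  n3 = 0 → ·
  n4 = d.0 → =d=> n3
Executing cc from P (initial set {m0}):
  [1] c ⇒ {m2}
  [2] c ⇒ {m4}
  ✓ P
Executing cc from Q (initial set {n0}):
  [1] c ⇒ {n2}
  [2] c ⇒ ∅ (Q stuck)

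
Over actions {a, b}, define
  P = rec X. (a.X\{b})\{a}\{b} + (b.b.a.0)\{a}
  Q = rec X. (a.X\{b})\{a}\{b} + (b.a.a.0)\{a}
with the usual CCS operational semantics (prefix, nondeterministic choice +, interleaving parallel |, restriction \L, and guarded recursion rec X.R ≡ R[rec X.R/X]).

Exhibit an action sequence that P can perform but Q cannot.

LTS(P): 3 reachable states
  p0 = rec X. (a.X\{b})\{a}\{b} + (b.b.a.0)\{a} ⊢ =b=> p1
  p1 = (b.a.0)\{a} ⊢ =b=> p2
  p2 = (a.0)\{a} ⊢ deadlocked
LTS(Q): 2 reachable states
  q0 = rec X. (a.X\{b})\{a}\{b} + (b.a.a.0)\{a} ⊢ =b=> q1
  q1 = (a.a.0)\{a} ⊢ deadlocked
Trace ⟨bb⟩ through P, begin at {p0}:
  step 1 (b): {p1}
  step 2 (b): {p2}
  P completes σ.
Trace ⟨bb⟩ through Q, begin at {q0}:
  step 1 (b): {q1}
  step 2 (b): no successor for Q

bb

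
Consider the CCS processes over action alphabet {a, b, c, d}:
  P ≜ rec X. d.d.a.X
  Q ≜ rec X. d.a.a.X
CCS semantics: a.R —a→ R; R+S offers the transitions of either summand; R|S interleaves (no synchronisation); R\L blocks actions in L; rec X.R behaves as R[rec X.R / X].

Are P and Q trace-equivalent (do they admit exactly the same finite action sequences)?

LTS(P): 3 reachable states
  s0 = rec X. d.d.a.X → =d=> s1
  s1 = d.a.(rec X. d.d.a.X) → =d=> s2
  s2 = a.(rec X. d.d.a.X) → =a=> s0
LTS(Q): 3 reachable states
  t0 = rec X. d.a.a.X → =d=> t1
  t1 = a.a.(rec X. d.a.a.X) → =a=> t2
  t2 = a.(rec X. d.a.a.X) → =a=> t0
Run σ = ⟨dd⟩ on P: start {s0}
  after d @ step 1: {s1}
  after d @ step 2: {s2}
  P completes σ.
Run σ = ⟨dd⟩ on Q: start {t0}
  after d @ step 1: {t1}
  after d @ step 2: ∅ (Q stuck)

NO — witness ⟨dd⟩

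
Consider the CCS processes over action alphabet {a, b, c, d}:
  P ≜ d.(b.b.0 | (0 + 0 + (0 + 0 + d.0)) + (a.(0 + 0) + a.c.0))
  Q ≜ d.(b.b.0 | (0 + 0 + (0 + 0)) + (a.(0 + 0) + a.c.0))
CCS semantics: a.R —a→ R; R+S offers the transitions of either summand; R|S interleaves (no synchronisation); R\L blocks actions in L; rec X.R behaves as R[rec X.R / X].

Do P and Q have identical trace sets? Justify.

NO — witness ⟨dd⟩

P's transition system — 10 states:
  u0 = d.(b.b.0 | (0 + 0 + (0 + 0 + d.0)) + (a.(0 + 0) + a.c.0)) | ··d··> u1
  u1 = b.b.0 | (0 + 0 + (0 + 0 + d.0)) + (a.(0 + 0) + a.c.0) | ··a··> u2, ··a··> u3, ··b··> u4, ··d··> u5
  u2 = 0 + 0 | stopped
  u3 = c.0 | ··c··> u6
  u4 = b.0 | (0 + 0 + (0 + 0 + d.0)) | ··b··> u7, ··d··> u8
  u5 = b.b.0 | 0 | ··b··> u8
  u6 = 0 | stopped
  u7 = 0 | (0 + 0 + (0 + 0 + d.0)) | ··d··> u9
  u8 = b.0 | 0 | ··b··> u9
  u9 = 0 | 0 | stopped
Q's transition system — 7 states:
  v0 = d.(b.b.0 | (0 + 0 + (0 + 0)) + (a.(0 + 0) + a.c.0)) | ··d··> v1
  v1 = b.b.0 | (0 + 0 + (0 + 0)) + (a.(0 + 0) + a.c.0) | ··a··> v2, ··a··> v3, ··b··> v4
  v2 = 0 + 0 | stopped
  v3 = c.0 | ··c··> v5
  v4 = b.0 | (0 + 0 + (0 + 0)) | ··b··> v6
  v5 = 0 | stopped
  v6 = 0 | (0 + 0 + (0 + 0)) | stopped
Trace ⟨dd⟩ through P, begin at {u0}:
  [1] d ⇒ {u1}
  [2] d ⇒ {u5}
  ✓ P
Trace ⟨dd⟩ through Q, begin at {v0}:
  [1] d ⇒ {v1}
  [2] d ⇒ no successor for Q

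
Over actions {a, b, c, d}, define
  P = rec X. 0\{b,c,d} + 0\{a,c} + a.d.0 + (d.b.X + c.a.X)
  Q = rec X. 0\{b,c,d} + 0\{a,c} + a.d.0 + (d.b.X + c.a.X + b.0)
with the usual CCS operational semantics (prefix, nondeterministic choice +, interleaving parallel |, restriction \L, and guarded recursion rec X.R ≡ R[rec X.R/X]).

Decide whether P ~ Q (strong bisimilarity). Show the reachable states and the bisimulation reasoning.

NO

P's transition system — 5 states:
  p0 = rec X. 0\{b,c,d} + 0\{a,c} + a.d.0 + (d.b.X + c.a.X) → —a→ p1, —c→ p2, —d→ p3
  p1 = d.0 → —d→ p4
  p2 = a.(rec X. 0\{b,c,d} + 0\{a,c} + a.d.0 + (d.b.X + c.a.X)) → —a→ p0
  p3 = b.(rec X. 0\{b,c,d} + 0\{a,c} + a.d.0 + (d.b.X + c.a.X)) → —b→ p0
  p4 = 0 → ∅
Q's transition system — 5 states:
  q0 = rec X. 0\{b,c,d} + 0\{a,c} + a.d.0 + (d.b.X + c.a.X + b.0) → —a→ q1, —b→ q2, —c→ q3, —d→ q4
  q1 = d.0 → —d→ q2
  q2 = 0 → ∅
  q3 = a.(rec X. 0\{b,c,d} + 0\{a,c} + a.d.0 + (d.b.X + c.a.X + b.0)) → —a→ q0
  q4 = b.(rec X. 0\{b,c,d} + 0\{a,c} + a.d.0 + (d.b.X + c.a.X + b.0)) → —b→ q0
Coarsest stable partition (strong bisimilarity classes):
  B0 = {p0}
  B1 = {p3}
  B2 = {p2}
  B3 = {p1, q1}
  B4 = {p4, q2}
  B5 = {q0}
  B6 = {q4}
  B7 = {q3}
p0 ∈ B0, q0 ∈ B5 → different blocks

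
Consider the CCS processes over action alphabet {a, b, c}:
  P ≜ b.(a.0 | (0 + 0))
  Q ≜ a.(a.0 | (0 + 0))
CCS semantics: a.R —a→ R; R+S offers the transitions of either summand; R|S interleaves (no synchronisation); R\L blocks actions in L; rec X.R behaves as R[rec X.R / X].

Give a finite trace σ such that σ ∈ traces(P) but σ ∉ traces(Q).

b

P's transition system — 3 states:
  u0 = b.(a.0 | (0 + 0)) ⊢ —b→ u1
  u1 = a.0 | (0 + 0) ⊢ —a→ u2
  u2 = 0 | (0 + 0) ⊢ (no moves)
Q's transition system — 3 states:
  v0 = a.(a.0 | (0 + 0)) ⊢ —a→ v1
  v1 = a.0 | (0 + 0) ⊢ —a→ v2
  v2 = 0 | (0 + 0) ⊢ (no moves)
Run σ = ⟨b⟩ on P: start {u0}
  [1] b ⇒ {u1}
  P completes σ.
Run σ = ⟨b⟩ on Q: start {v0}
  [1] b ⇒ no successor for Q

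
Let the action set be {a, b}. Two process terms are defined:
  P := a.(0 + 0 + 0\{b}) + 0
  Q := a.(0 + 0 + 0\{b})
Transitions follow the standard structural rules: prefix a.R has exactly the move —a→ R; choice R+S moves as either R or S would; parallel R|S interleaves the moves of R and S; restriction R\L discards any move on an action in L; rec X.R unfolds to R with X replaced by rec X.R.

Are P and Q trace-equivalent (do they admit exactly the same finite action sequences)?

P's transition system — 2 states:
  m0 = a.(0 + 0 + 0\{b}) + 0 → --a--▸ m1
  m1 = 0 + 0 + 0\{b} → ·
Q's transition system — 2 states:
  n0 = a.(0 + 0 + 0\{b}) → --a--▸ n1
  n1 = 0 + 0 + 0\{b} → ·
Coarsest stable partition (strong bisimilarity classes):
  B0 = {m0, n0}
  B1 = {m1, n1}
m0 ∈ B0, n0 ∈ B0 → same block
Bisimilar ⇒ trace-equivalent.

trace-equivalent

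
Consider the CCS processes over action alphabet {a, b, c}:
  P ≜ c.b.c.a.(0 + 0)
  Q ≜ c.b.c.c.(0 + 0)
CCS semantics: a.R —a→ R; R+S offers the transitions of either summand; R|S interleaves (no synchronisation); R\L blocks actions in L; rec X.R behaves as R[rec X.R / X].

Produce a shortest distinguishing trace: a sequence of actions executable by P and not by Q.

P's transition system — 5 states:
  u0 = c.b.c.a.(0 + 0) :: --c--▸ u1
  u1 = b.c.a.(0 + 0) :: --b--▸ u2
  u2 = c.a.(0 + 0) :: --c--▸ u3
  u3 = a.(0 + 0) :: --a--▸ u4
  u4 = 0 + 0 :: deadlocked
Q's transition system — 5 states:
  v0 = c.b.c.c.(0 + 0) :: --c--▸ v1
  v1 = b.c.c.(0 + 0) :: --b--▸ v2
  v2 = c.c.(0 + 0) :: --c--▸ v3
  v3 = c.(0 + 0) :: --c--▸ v4
  v4 = 0 + 0 :: deadlocked
Run σ = ⟨cbca⟩ on P: start {u0}
  [1] c ⇒ {u1}
  [2] b ⇒ {u2}
  [3] c ⇒ {u3}
  [4] a ⇒ {u4}
  P completes σ.
Run σ = ⟨cbca⟩ on Q: start {v0}
  [1] c ⇒ {v1}
  [2] b ⇒ {v2}
  [3] c ⇒ {v3}
  [4] a ⇒ ∅  — Q cannot continue

cbca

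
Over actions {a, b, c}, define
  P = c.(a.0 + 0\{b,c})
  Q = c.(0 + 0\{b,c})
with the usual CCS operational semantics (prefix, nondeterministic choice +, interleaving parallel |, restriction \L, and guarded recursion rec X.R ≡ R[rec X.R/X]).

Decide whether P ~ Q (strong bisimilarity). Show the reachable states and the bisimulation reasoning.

P's transition system — 3 states:
  p0 = c.(a.0 + 0\{b,c}) | ··c··> p1
  p1 = a.0 + 0\{b,c} | ··a··> p2
  p2 = 0 | deadlocked
Q's transition system — 2 states:
  q0 = c.(0 + 0\{b,c}) | ··c··> q1
  q1 = 0 + 0\{b,c} | deadlocked
Partition-refinement fixed point:
  B0 = {p0}
  B1 = {p1}
  B2 = {p2, q1}
  B3 = {q0}
p0 ∈ B0, q0 ∈ B3 → different blocks

not bisimilar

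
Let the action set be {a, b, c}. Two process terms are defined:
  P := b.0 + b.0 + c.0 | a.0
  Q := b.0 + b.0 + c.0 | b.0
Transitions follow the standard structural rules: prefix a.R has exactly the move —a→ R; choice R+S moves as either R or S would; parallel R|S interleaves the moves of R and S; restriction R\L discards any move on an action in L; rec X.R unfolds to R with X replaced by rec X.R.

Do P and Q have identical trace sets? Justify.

P's transition system — 5 states:
  m0 = b.0 + b.0 + c.0 | a.0 :: —a→ m1, —b→ m2, —c→ m3
  m1 = c.0 | 0 :: —c→ m4
  m2 = 0 :: ·
  m3 = 0 | a.0 :: —a→ m4
  m4 = 0 | 0 :: ·
Q's transition system — 5 states:
  n0 = b.0 + b.0 + c.0 | b.0 :: —b→ n1, —b→ n2, —c→ n3
  n1 = 0 :: ·
  n2 = c.0 | 0 :: —c→ n4
  n3 = 0 | b.0 :: —b→ n4
  n4 = 0 | 0 :: ·
Trace ⟨a⟩ through P, begin at {m0}:
  step 1 (a): {m1}
  P completes σ.
Trace ⟨a⟩ through Q, begin at {n0}:
  step 1 (a): ∅ (Q stuck)

trace-distinct — witness ⟨a⟩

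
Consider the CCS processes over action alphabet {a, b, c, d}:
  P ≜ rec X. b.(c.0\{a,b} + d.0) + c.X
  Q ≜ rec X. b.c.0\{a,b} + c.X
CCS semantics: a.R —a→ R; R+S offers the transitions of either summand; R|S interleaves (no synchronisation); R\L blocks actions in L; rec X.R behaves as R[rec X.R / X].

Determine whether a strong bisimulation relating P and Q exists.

P's transition system — 4 states:
  m0 = rec X. b.(c.0\{a,b} + d.0) + c.X :: --b--▸ m1, --c--▸ m0
  m1 = c.0\{a,b} + d.0 :: --c--▸ m2, --d--▸ m3
  m2 = 0\{a,b} :: ·
  m3 = 0 :: ·
Q's transition system — 3 states:
  n0 = rec X. b.c.0\{a,b} + c.X :: --b--▸ n1, --c--▸ n0
  n1 = c.0\{a,b} :: --c--▸ n2
  n2 = 0\{a,b} :: ·
Coarsest stable partition (strong bisimilarity classes):
  B0 = {m0}
  B1 = {m1}
  B2 = {m2, m3, n2}
  B3 = {n0}
  B4 = {n1}
m0 ∈ B0, n0 ∈ B3 → different blocks

P ≁ Q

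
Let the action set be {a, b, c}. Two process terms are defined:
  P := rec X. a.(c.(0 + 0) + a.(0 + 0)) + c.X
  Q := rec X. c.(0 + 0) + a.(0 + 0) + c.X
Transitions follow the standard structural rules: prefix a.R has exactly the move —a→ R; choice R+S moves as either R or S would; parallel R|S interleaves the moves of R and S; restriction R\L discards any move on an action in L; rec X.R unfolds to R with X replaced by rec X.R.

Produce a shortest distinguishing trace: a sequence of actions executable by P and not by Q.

P's transition system — 3 states:
  p0 = rec X. a.(c.(0 + 0) + a.(0 + 0)) + c.X → --a--▸ p1, --c--▸ p0
  p1 = c.(0 + 0) + a.(0 + 0) → --a--▸ p2, --c--▸ p2
  p2 = 0 + 0 → ∅
Q's transition system — 2 states:
  q0 = rec X. c.(0 + 0) + a.(0 + 0) + c.X → --a--▸ q1, --c--▸ q0, --c--▸ q1
  q1 = 0 + 0 → ∅
Executing aa from P (initial set {p0}):
  after a @ step 1: {p1}
  after a @ step 2: {p2}
  ✓ P
Executing aa from Q (initial set {q0}):
  after a @ step 1: {q1}
  after a @ step 2: ∅ (Q stuck)

aa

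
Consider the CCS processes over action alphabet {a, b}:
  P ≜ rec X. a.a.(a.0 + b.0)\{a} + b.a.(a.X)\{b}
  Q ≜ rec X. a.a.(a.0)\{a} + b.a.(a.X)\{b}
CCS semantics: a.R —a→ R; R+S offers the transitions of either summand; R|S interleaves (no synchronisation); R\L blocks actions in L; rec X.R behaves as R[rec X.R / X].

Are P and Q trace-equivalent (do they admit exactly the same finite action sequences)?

NO — witness ⟨aab⟩

LTS(P): 9 reachable states
  u0 = rec X. a.a.(a.0 + b.0)\{a} + b.a.(a.X)\{b} ⊢ ··a··> u1, ··b··> u2
  u1 = a.(a.0 + b.0)\{a} ⊢ ··a··> u3
  u2 = a.(a.(rec X. a.a.(a.0 + b.0)\{a} + b.a.(a.X)\{b}))\{b} ⊢ ··a··> u4
  u3 = (a.0 + b.0)\{a} ⊢ ··b··> u5
  u4 = (a.(rec X. a.a.(a.0 + b.0)\{a} + b.a.(a.X)\{b}))\{b} ⊢ ··a··> u6
  u5 = 0\{a} ⊢ deadlocked
  u6 = (rec X. a.a.(a.0 + b.0)\{a} + b.a.(a.X)\{b})\{b} ⊢ ··a··> u7
  u7 = (a.(a.0 + b.0)\{a})\{b} ⊢ ··a··> u8
  u8 = (a.0 + b.0)\{a}\{b} ⊢ deadlocked
LTS(Q): 8 reachable states
  v0 = rec X. a.a.(a.0)\{a} + b.a.(a.X)\{b} ⊢ ··a··> v1, ··b··> v2
  v1 = a.(a.0)\{a} ⊢ ··a··> v3
  v2 = a.(a.(rec X. a.a.(a.0)\{a} + b.a.(a.X)\{b}))\{b} ⊢ ··a··> v4
  v3 = (a.0)\{a} ⊢ deadlocked
  v4 = (a.(rec X. a.a.(a.0)\{a} + b.a.(a.X)\{b}))\{b} ⊢ ··a··> v5
  v5 = (rec X. a.a.(a.0)\{a} + b.a.(a.X)\{b})\{b} ⊢ ··a··> v6
  v6 = (a.(a.0)\{a})\{b} ⊢ ··a··> v7
  v7 = (a.0)\{a}\{b} ⊢ deadlocked
Trace ⟨aab⟩ through P, begin at {u0}:
  after a @ step 1: {u1}
  after a @ step 2: {u3}
  after b @ step 3: {u5}
  P completes σ.
Trace ⟨aab⟩ through Q, begin at {v0}:
  after a @ step 1: {v1}
  after a @ step 2: {v3}
  after b @ step 3: no successor for Q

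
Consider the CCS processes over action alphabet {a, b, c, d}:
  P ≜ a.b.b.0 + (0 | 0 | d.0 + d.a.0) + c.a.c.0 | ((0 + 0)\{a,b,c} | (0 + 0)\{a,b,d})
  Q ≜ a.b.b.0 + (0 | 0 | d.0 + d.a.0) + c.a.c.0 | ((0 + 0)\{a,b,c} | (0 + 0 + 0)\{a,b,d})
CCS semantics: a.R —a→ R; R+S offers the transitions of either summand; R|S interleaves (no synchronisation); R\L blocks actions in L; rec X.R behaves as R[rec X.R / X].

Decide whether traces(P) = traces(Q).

YES

LTS(P): 9 reachable states
  s0 = a.b.b.0 + (0 | 0 | d.0 + d.a.0) + c.a.c.0 | ((0 + 0)\{a,b,c} | (0 + 0)\{a,b,d}) ⊢ =a=> s1, =c=> s2, =d=> s3, =d=> s4
  s1 = b.b.0 ⊢ =b=> s5
  s2 = a.c.0 | ((0 + 0)\{a,b,c} | (0 + 0)\{a,b,d}) ⊢ =a=> s6
  s3 = 0 | 0 | 0 ⊢ stopped
  s4 = a.0 ⊢ =a=> s7
  s5 = b.0 ⊢ =b=> s7
  s6 = c.0 | ((0 + 0)\{a,b,c} | (0 + 0)\{a,b,d}) ⊢ =c=> s8
  s7 = 0 ⊢ stopped
  s8 = 0 | ((0 + 0)\{a,b,c} | (0 + 0)\{a,b,d}) ⊢ stopped
LTS(Q): 9 reachable states
  t0 = a.b.b.0 + (0 | 0 | d.0 + d.a.0) + c.a.c.0 | ((0 + 0)\{a,b,c} | (0 + 0 + 0)\{a,b,d}) ⊢ =a=> t1, =c=> t2, =d=> t3, =d=> t4
  t1 = b.b.0 ⊢ =b=> t5
  t2 = a.c.0 | ((0 + 0)\{a,b,c} | (0 + 0 + 0)\{a,b,d}) ⊢ =a=> t6
  t3 = 0 | 0 | 0 ⊢ stopped
  t4 = a.0 ⊢ =a=> t7
  t5 = b.0 ⊢ =b=> t7
  t6 = c.0 | ((0 + 0)\{a,b,c} | (0 + 0 + 0)\{a,b,d}) ⊢ =c=> t8
  t7 = 0 ⊢ stopped
  t8 = 0 | ((0 + 0)\{a,b,c} | (0 + 0 + 0)\{a,b,d}) ⊢ stopped
Partition-refinement fixed point:
  B0 = {s0, t0}
  B1 = {s2, t2}
  B2 = {s6, t6}
  B3 = {s3, s7, s8, t3, t7, t8}
  B4 = {s4, t4}
  B5 = {s1, t1}
  B6 = {s5, t5}
s0 ∈ B0, t0 ∈ B0 → same block
Bisimilar ⇒ trace-equivalent.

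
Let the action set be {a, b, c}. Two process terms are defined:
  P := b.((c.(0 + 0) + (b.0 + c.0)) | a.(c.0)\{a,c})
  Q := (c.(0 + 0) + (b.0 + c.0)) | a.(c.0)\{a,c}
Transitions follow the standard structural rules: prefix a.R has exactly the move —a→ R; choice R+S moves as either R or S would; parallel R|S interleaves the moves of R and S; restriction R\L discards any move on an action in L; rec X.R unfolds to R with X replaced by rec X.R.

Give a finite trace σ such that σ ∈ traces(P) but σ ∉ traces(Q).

bb

Reachable graph of P (7 states):
  p0 = b.((c.(0 + 0) + (b.0 + c.0)) | a.(c.0)\{a,c}) has moves =b=> p1
  p1 = (c.(0 + 0) + (b.0 + c.0)) | a.(c.0)\{a,c} has moves =a=> p2, =b=> p3, =c=> p3, =c=> p4
  p2 = (c.(0 + 0) + (b.0 + c.0)) | (c.0)\{a,c} has moves =b=> p5, =c=> p5, =c=> p6
  p3 = 0 | a.(c.0)\{a,c} has moves =a=> p5
  p4 = (0 + 0) | a.(c.0)\{a,c} has moves =a=> p6
  p5 = 0 | (c.0)\{a,c} has moves ·
  p6 = (0 + 0) | (c.0)\{a,c} has moves ·
Reachable graph of Q (6 states):
  q0 = (c.(0 + 0) + (b.0 + c.0)) | a.(c.0)\{a,c} has moves =a=> q1, =b=> q2, =c=> q2, =c=> q3
  q1 = (c.(0 + 0) + (b.0 + c.0)) | (c.0)\{a,c} has moves =b=> q4, =c=> q4, =c=> q5
  q2 = 0 | a.(c.0)\{a,c} has moves =a=> q4
  q3 = (0 + 0) | a.(c.0)\{a,c} has moves =a=> q5
  q4 = 0 | (c.0)\{a,c} has moves ·
  q5 = (0 + 0) | (c.0)\{a,c} has moves ·
Trace ⟨bb⟩ through P, begin at {p0}:
  after b @ step 1: {p1}
  after b @ step 2: {p3}
  ✓ P
Trace ⟨bb⟩ through Q, begin at {q0}:
  after b @ step 1: {q2}
  after b @ step 2: ∅ (Q stuck)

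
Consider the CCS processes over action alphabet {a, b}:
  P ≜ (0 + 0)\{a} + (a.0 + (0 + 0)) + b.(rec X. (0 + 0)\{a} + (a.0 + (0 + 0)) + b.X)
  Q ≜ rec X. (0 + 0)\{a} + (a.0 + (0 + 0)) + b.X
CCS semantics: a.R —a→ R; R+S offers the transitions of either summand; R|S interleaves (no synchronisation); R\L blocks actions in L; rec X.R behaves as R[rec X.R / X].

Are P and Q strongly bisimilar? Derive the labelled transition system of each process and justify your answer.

P's transition system — 3 states:
  p0 = (0 + 0)\{a} + (a.0 + (0 + 0)) + b.(rec X. (0 + 0)\{a} + (a.0 + (0 + 0)) + b.X) → --a--▸ p1, --b--▸ p2
  p1 = 0 → ·
  p2 = rec X. (0 + 0)\{a} + (a.0 + (0 + 0)) + b.X → --a--▸ p1, --b--▸ p2
Q's transition system — 2 states:
  q0 = rec X. (0 + 0)\{a} + (a.0 + (0 + 0)) + b.X → --a--▸ q1, --b--▸ q0
  q1 = 0 → ·
Bisimilarity quotient blocks:
  B0 = {p0, p2, q0}
  B1 = {p1, q1}
p0 ∈ B0, q0 ∈ B0 → same block

P ~ Q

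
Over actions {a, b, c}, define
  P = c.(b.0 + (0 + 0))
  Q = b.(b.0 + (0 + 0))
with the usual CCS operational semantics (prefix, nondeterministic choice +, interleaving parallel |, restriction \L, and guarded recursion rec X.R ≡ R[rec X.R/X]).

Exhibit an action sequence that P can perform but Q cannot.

LTS(P): 3 reachable states
  u0 = c.(b.0 + (0 + 0)) has moves ··c··> u1
  u1 = b.0 + (0 + 0) has moves ··b··> u2
  u2 = 0 has moves ∅
LTS(Q): 3 reachable states
  v0 = b.(b.0 + (0 + 0)) has moves ··b··> v1
  v1 = b.0 + (0 + 0) has moves ··b··> v2
  v2 = 0 has moves ∅
Run σ = ⟨c⟩ on P: start {u0}
  step 1 (c): {u1}
  — P admits the full trace.
Run σ = ⟨c⟩ on Q: start {v0}
  step 1 (c): ∅ (Q stuck)

c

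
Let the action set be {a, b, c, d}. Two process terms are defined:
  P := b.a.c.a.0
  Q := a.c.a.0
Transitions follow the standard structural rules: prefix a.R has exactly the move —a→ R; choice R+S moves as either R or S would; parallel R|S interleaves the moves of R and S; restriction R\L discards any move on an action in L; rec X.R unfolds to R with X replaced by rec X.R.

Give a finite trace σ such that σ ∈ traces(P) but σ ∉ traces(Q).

b

LTS(P): 5 reachable states
  s0 = b.a.c.a.0 :: =b=> s1
  s1 = a.c.a.0 :: =a=> s2
  s2 = c.a.0 :: =c=> s3
  s3 = a.0 :: =a=> s4
  s4 = 0 :: deadlocked
LTS(Q): 4 reachable states
  t0 = a.c.a.0 :: =a=> t1
  t1 = c.a.0 :: =c=> t2
  t2 = a.0 :: =a=> t3
  t3 = 0 :: deadlocked
Trace ⟨b⟩ through P, begin at {s0}:
  step 1 (b): {s1}
  ✓ P
Trace ⟨b⟩ through Q, begin at {t0}:
  step 1 (b): ∅ (Q stuck)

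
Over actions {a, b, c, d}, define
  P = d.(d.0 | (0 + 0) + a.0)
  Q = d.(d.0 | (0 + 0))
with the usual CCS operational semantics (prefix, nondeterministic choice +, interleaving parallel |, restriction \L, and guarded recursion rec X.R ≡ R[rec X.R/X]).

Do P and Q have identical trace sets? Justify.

NO — witness ⟨da⟩

P's transition system — 4 states:
  u0 = d.(d.0 | (0 + 0) + a.0) has moves —d→ u1
  u1 = d.0 | (0 + 0) + a.0 has moves —a→ u2, —d→ u3
  u2 = 0 has moves deadlocked
  u3 = 0 | (0 + 0) has moves deadlocked
Q's transition system — 3 states:
  v0 = d.(d.0 | (0 + 0)) has moves —d→ v1
  v1 = d.0 | (0 + 0) has moves —d→ v2
  v2 = 0 | (0 + 0) has moves deadlocked
Trace ⟨da⟩ through P, begin at {u0}:
  step 1 (d): {u1}
  step 2 (a): {u2}
  — P admits the full trace.
Trace ⟨da⟩ through Q, begin at {v0}:
  step 1 (d): {v1}
  step 2 (a): ∅  — Q cannot continue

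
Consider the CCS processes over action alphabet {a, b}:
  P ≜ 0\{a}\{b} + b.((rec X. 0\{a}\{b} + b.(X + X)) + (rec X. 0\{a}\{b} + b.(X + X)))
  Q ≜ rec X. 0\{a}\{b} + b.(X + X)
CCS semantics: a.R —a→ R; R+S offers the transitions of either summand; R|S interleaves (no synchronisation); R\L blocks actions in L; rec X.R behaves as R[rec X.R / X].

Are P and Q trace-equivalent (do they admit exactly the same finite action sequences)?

Reachable graph of P (2 states):
  u0 = 0\{a}\{b} + b.((rec X. 0\{a}\{b} + b.(X + X)) + (rec X. 0\{a}\{b} + b.(X + X))) → -b-> u1
  u1 = (rec X. 0\{a}\{b} + b.(X + X)) + (rec X. 0\{a}\{b} + b.(X + X)) → -b-> u1
Reachable graph of Q (2 states):
  v0 = rec X. 0\{a}\{b} + b.(X + X) → -b-> v1
  v1 = (rec X. 0\{a}\{b} + b.(X + X)) + (rec X. 0\{a}\{b} + b.(X + X)) → -b-> v1
Coarsest stable partition (strong bisimilarity classes):
  B0 = {u0, u1, v0, v1}
u0 ∈ B0, v0 ∈ B0 → same block
Bisimilar ⇒ trace-equivalent.

traces(P) = traces(Q)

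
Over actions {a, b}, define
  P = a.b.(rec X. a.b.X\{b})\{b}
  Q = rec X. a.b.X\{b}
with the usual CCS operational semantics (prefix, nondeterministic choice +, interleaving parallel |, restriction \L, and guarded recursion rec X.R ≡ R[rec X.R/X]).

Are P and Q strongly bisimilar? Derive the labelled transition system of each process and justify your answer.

Reachable graph of P (4 states):
  p0 = a.b.(rec X. a.b.X\{b})\{b} has moves —a→ p1
  p1 = b.(rec X. a.b.X\{b})\{b} has moves —b→ p2
  p2 = (rec X. a.b.X\{b})\{b} has moves —a→ p3
  p3 = (b.(rec X. a.b.X\{b})\{b})\{b} has moves stopped
Reachable graph of Q (4 states):
  q0 = rec X. a.b.X\{b} has moves —a→ q1
  q1 = b.(rec X. a.b.X\{b})\{b} has moves —b→ q2
  q2 = (rec X. a.b.X\{b})\{b} has moves —a→ q3
  q3 = (b.(rec X. a.b.X\{b})\{b})\{b} has moves stopped
Bisimilarity quotient blocks:
  B0 = {p0, q0}
  B1 = {p1, q1}
  B2 = {p2, q2}
  B3 = {p3, q3}
p0 ∈ B0, q0 ∈ B0 → same block

YES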